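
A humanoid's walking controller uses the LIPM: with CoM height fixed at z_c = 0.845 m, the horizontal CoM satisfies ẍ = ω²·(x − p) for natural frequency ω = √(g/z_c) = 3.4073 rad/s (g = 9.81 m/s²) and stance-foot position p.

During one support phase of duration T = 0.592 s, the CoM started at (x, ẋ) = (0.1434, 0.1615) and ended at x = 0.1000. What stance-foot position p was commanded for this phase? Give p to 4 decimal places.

p = 0.2207

ωT = 3.4073·0.592 = 2.017122; cosh(ωT) = 3.824848, sinh(ωT) = 3.691810
x(T) = p + (x₀−p)·cosh(ωT) + (ẋ₀/ω)·sinh(ωT) ⇒ p·(1 − cosh) = x(T) − x₀·cosh − (ẋ₀/ω)·sinh
numerator   = 0.1000 − (0.1434)·3.824848 − (0.1615/3.4073)·3.691810 = -0.623468
denominator = 1 − 3.824848 = -2.824848
p = -0.623468 / -2.824848 = 0.2207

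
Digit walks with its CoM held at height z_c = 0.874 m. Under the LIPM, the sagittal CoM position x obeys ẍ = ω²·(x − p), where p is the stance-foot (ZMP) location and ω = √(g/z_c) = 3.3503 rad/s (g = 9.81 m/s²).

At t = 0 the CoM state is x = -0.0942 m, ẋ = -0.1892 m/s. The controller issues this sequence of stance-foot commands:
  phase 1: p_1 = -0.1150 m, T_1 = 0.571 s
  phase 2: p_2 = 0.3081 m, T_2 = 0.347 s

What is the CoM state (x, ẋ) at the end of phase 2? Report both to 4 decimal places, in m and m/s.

x = -0.8192, ẋ = -3.3455

phase 1: p=-0.1150, T=0.571, ωT=1.913021, cosh=3.460578, sinh=3.312945; start (x,ẋ)=(-0.094200, -0.189200) → end (x,ẋ)=(-0.230110, -0.423875)
phase 2: p=0.3081, T=0.347, ωT=1.162554, cosh=1.755389, sinh=1.442702; start (x,ẋ)=(-0.230110, -0.423875) → end (x,ẋ)=(-0.819197, -3.345497)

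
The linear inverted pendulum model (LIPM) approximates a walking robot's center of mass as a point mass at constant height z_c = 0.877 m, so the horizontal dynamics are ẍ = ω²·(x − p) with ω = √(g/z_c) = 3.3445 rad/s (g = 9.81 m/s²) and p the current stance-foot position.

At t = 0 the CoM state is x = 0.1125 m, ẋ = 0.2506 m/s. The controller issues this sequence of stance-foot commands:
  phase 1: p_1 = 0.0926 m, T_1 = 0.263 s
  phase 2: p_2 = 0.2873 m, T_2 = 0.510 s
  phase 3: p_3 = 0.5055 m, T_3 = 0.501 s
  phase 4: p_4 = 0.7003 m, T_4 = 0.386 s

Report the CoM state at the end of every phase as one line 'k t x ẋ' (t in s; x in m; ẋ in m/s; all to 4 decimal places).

phase 1: p=0.0926, T=0.263, ωT=0.879604, cosh=1.412446, sinh=0.997498; start (x,ẋ)=(0.112500, 0.250600) → end (x,ẋ)=(0.195449, 0.420348)
phase 2: p=0.2873, T=0.510, ωT=1.705695, cosh=2.843428, sinh=2.661782; start (x,ẋ)=(0.195449, 0.420348) → end (x,ẋ)=(0.360671, 0.377543)
phase 3: p=0.5055, T=0.501, ωT=1.675595, cosh=2.764583, sinh=2.577387; start (x,ẋ)=(0.360671, 0.377543) → end (x,ẋ)=(0.396055, -0.204691)
phase 4: p=0.7003, T=0.386, ωT=1.290977, cosh=1.955670, sinh=1.680668; start (x,ẋ)=(0.396055, -0.204691) → end (x,ẋ)=(0.002436, -2.110469)

1 0.2630 0.1954 0.4203
2 0.7730 0.3607 0.3775
3 1.2740 0.3961 -0.2047
4 1.6600 0.0024 -2.1105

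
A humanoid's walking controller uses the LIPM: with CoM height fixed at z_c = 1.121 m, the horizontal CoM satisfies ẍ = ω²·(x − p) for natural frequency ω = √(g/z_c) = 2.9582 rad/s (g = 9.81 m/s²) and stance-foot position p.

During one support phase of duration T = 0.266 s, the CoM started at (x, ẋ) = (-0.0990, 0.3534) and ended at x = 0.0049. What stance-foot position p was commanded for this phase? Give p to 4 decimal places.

ωT = 2.9582·0.266 = 0.786881; cosh(ωT) = 1.325899, sinh(ωT) = 0.870636
x(T) = p + (x₀−p)·cosh(ωT) + (ẋ₀/ω)·sinh(ωT) ⇒ p·(1 − cosh) = x(T) − x₀·cosh − (ẋ₀/ω)·sinh
numerator   = 0.0049 − (-0.0990)·1.325899 − (0.3534/2.9582)·0.870636 = 0.032154
denominator = 1 − 1.325899 = -0.325899
p = 0.032154 / -0.325899 = -0.0987

p = -0.0987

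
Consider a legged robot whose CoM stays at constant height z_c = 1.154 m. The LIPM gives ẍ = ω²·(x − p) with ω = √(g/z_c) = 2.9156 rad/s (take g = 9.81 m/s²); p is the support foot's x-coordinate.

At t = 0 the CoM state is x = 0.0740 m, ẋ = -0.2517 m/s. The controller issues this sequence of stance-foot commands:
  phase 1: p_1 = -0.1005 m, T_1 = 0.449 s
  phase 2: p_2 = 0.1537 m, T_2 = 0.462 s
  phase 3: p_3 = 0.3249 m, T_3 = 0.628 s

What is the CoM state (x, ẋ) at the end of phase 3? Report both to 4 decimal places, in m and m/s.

phase 1: p=-0.1005, T=0.449, ωT=1.309104, cosh=1.986459, sinh=1.716397; start (x,ẋ)=(0.074000, -0.251700) → end (x,ẋ)=(0.097963, 0.373263)
phase 2: p=0.1537, T=0.462, ωT=1.347007, cosh=2.052958, sinh=1.792941; start (x,ẋ)=(0.097963, 0.373263) → end (x,ẋ)=(0.268811, 0.474928)
phase 3: p=0.3249, T=0.628, ωT=1.830997, cosh=3.200179, sinh=3.039925; start (x,ẋ)=(0.268811, 0.474928) → end (x,ẋ)=(0.640584, 1.022725)

x = 0.6406, ẋ = 1.0227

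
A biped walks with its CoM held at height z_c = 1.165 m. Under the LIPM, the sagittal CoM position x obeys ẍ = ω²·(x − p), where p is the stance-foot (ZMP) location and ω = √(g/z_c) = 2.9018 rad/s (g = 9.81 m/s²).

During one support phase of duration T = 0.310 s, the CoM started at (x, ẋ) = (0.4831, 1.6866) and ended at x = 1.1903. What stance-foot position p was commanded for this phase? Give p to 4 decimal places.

ωT = 2.9018·0.310 = 0.899558; cosh(ωT) = 1.432633, sinh(ωT) = 1.025883
x(T) = p + (x₀−p)·cosh(ωT) + (ẋ₀/ω)·sinh(ωT) ⇒ p·(1 − cosh) = x(T) − x₀·cosh − (ẋ₀/ω)·sinh
numerator   = 1.1903 − (0.4831)·1.432633 − (1.6866/2.9018)·1.025883 = -0.098074
denominator = 1 − 1.432633 = -0.432633
p = -0.098074 / -0.432633 = 0.2267

p = 0.2267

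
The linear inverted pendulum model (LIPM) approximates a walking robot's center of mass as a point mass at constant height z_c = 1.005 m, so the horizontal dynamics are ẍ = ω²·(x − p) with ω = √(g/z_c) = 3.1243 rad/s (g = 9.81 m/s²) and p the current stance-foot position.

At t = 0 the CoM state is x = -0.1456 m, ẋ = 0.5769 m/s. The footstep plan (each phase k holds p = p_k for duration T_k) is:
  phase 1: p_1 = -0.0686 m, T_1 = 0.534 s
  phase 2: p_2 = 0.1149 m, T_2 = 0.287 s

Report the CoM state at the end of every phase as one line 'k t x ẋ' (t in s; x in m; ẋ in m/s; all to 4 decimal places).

1 0.5340 0.1922 0.9689
2 0.8210 0.5423 1.6320

phase 1: p=-0.0686, T=0.534, ωT=1.668376, cosh=2.746051, sinh=2.557498; start (x,ẋ)=(-0.145600, 0.576900) → end (x,ẋ)=(0.192194, 0.968937)
phase 2: p=0.1149, T=0.287, ωT=0.896674, cosh=1.429680, sinh=1.021756; start (x,ẋ)=(0.192194, 0.968937) → end (x,ẋ)=(0.542283, 1.632015)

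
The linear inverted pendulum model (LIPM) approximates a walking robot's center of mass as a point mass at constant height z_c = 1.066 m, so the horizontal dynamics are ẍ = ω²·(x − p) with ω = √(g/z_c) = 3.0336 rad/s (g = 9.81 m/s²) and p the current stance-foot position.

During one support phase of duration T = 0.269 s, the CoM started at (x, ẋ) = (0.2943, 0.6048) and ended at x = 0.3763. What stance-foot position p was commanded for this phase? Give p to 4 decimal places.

ωT = 3.0336·0.269 = 0.816038; cosh(ωT) = 1.351851, sinh(ωT) = 0.909671
x(T) = p + (x₀−p)·cosh(ωT) + (ẋ₀/ω)·sinh(ωT) ⇒ p·(1 − cosh) = x(T) − x₀·cosh − (ẋ₀/ω)·sinh
numerator   = 0.3763 − (0.2943)·1.351851 − (0.6048/3.0336)·0.909671 = -0.202908
denominator = 1 − 1.351851 = -0.351851
p = -0.202908 / -0.351851 = 0.5767

p = 0.5767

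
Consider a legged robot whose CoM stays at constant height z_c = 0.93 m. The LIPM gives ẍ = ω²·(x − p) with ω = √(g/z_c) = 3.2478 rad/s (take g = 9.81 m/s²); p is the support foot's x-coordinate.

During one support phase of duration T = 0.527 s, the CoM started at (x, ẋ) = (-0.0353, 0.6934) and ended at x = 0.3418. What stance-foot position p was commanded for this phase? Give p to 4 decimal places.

p = 0.0695

ωT = 3.2478·0.527 = 1.711591; cosh(ωT) = 2.859171, sinh(ωT) = 2.678592
x(T) = p + (x₀−p)·cosh(ωT) + (ẋ₀/ω)·sinh(ωT) ⇒ p·(1 − cosh) = x(T) − x₀·cosh − (ẋ₀/ω)·sinh
numerator   = 0.3418 − (-0.0353)·2.859171 − (0.6934/3.2478)·2.678592 = -0.129146
denominator = 1 − 2.859171 = -1.859171
p = -0.129146 / -1.859171 = 0.0695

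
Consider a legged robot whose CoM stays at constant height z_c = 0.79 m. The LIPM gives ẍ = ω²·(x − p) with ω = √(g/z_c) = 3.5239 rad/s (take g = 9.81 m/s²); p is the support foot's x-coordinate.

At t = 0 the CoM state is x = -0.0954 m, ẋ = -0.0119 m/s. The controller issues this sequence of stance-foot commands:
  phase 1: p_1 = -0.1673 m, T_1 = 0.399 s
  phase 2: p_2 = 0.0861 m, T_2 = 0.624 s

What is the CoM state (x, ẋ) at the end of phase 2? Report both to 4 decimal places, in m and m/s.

phase 1: p=-0.1673, T=0.399, ωT=1.406036, cosh=2.162432, sinh=1.917319; start (x,ẋ)=(-0.095400, -0.011900) → end (x,ẋ)=(-0.018296, 0.460055)
phase 2: p=0.0861, T=0.624, ωT=2.198914, cosh=4.563069, sinh=4.452145; start (x,ẋ)=(-0.018296, 0.460055) → end (x,ẋ)=(0.190975, 0.461407)

x = 0.1910, ẋ = 0.4614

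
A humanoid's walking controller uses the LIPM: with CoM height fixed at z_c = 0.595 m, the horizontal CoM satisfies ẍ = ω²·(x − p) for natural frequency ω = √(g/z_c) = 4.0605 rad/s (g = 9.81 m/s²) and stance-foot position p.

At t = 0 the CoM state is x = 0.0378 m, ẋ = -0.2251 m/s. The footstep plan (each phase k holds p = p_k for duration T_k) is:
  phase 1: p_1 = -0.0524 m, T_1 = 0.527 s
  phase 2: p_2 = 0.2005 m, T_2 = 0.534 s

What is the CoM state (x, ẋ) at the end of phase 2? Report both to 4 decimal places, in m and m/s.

phase 1: p=-0.0524, T=0.527, ωT=2.139884, cosh=4.308058, sinh=4.190389; start (x,ẋ)=(0.037800, -0.225100) → end (x,ẋ)=(0.103886, 0.565016)
phase 2: p=0.2005, T=0.534, ωT=2.168307, cosh=4.428920, sinh=4.314549; start (x,ẋ)=(0.103886, 0.565016) → end (x,ẋ)=(0.372972, 0.809812)

x = 0.3730, ẋ = 0.8098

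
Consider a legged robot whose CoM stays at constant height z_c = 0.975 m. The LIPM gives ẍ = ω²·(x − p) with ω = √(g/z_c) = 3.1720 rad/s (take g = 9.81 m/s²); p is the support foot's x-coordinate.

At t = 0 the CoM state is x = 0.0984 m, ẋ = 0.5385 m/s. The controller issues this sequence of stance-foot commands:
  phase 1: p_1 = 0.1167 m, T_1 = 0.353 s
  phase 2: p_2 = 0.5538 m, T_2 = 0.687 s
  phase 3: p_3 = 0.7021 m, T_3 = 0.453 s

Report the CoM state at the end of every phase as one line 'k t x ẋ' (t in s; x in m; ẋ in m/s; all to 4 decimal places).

1 0.3530 0.3181 0.8334
2 1.0400 0.6449 0.4678
3 1.4930 0.8677 0.6796

phase 1: p=0.1167, T=0.353, ωT=1.119716, cosh=1.695178, sinh=1.368806; start (x,ẋ)=(0.098400, 0.538500) → end (x,ẋ)=(0.318056, 0.833398)
phase 2: p=0.5538, T=0.687, ωT=2.179164, cosh=4.476025, sinh=4.362889; start (x,ẋ)=(0.318056, 0.833398) → end (x,ẋ)=(0.644890, 0.467826)
phase 3: p=0.7021, T=0.453, ωT=1.436916, cosh=2.222679, sinh=1.985020; start (x,ẋ)=(0.644890, 0.467826) → end (x,ẋ)=(0.867703, 0.679605)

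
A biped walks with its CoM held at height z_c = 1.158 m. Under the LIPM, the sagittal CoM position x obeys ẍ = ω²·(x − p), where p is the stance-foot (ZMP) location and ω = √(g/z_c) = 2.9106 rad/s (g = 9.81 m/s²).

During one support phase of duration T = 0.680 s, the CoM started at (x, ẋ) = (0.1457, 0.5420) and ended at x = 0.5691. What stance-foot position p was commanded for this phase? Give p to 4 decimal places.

p = 0.2341

ωT = 2.9106·0.680 = 1.979208; cosh(ωT) = 3.687594, sinh(ωT) = 3.549415
x(T) = p + (x₀−p)·cosh(ωT) + (ẋ₀/ω)·sinh(ωT) ⇒ p·(1 − cosh) = x(T) − x₀·cosh − (ẋ₀/ω)·sinh
numerator   = 0.5691 − (0.1457)·3.687594 − (0.5420/2.9106)·3.549415 = -0.629140
denominator = 1 − 3.687594 = -2.687594
p = -0.629140 / -2.687594 = 0.2341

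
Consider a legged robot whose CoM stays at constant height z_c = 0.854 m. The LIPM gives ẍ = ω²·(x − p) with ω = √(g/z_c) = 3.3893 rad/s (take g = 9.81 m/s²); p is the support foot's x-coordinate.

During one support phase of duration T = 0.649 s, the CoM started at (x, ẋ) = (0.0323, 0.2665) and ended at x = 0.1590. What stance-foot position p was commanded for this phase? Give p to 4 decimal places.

p = 0.0950

ωT = 3.3893·0.649 = 2.199656; cosh(ωT) = 4.566374, sinh(ωT) = 4.455533
x(T) = p + (x₀−p)·cosh(ωT) + (ẋ₀/ω)·sinh(ωT) ⇒ p·(1 − cosh) = x(T) − x₀·cosh − (ẋ₀/ω)·sinh
numerator   = 0.1590 − (0.0323)·4.566374 − (0.2665/3.3893)·4.455533 = -0.338832
denominator = 1 − 4.566374 = -3.566374
p = -0.338832 / -3.566374 = 0.0950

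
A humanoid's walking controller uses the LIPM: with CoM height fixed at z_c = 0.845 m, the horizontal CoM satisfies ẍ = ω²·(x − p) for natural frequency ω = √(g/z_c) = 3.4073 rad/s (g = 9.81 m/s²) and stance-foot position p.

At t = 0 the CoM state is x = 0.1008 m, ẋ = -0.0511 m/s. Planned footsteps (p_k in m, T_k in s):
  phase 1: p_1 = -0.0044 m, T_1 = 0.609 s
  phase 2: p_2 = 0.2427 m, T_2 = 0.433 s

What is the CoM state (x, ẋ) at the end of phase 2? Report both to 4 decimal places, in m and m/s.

phase 1: p=-0.0044, T=0.609, ωT=2.075046, cosh=4.045231, sinh=3.919680; start (x,ẋ)=(0.100800, -0.051100) → end (x,ẋ)=(0.362374, 1.198290)
phase 2: p=0.2427, T=0.433, ωT=1.475361, cosh=2.300655, sinh=2.071959; start (x,ẋ)=(0.362374, 1.198290) → end (x,ẋ)=(1.246701, 3.601724)

x = 1.2467, ẋ = 3.6017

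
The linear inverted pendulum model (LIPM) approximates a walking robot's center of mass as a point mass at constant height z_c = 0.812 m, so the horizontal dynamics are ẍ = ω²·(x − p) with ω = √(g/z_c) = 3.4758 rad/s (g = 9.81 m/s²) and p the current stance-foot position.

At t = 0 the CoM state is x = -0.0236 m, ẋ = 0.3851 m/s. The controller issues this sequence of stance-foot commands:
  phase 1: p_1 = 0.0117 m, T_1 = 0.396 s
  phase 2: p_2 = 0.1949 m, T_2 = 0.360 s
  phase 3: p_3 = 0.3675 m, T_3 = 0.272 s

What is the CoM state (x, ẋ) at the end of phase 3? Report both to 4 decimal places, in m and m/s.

phase 1: p=0.0117, T=0.396, ωT=1.376417, cosh=2.106583, sinh=1.854101; start (x,ẋ)=(-0.023600, 0.385100) → end (x,ẋ)=(0.142762, 0.583755)
phase 2: p=0.1949, T=0.360, ωT=1.251288, cosh=1.890489, sinh=1.604353; start (x,ẋ)=(0.142762, 0.583755) → end (x,ẋ)=(0.365782, 0.812840)
phase 3: p=0.3675, T=0.272, ωT=0.945418, cosh=1.481203, sinh=1.092685; start (x,ẋ)=(0.365782, 0.812840) → end (x,ẋ)=(0.620488, 1.197456)

x = 0.6205, ẋ = 1.1975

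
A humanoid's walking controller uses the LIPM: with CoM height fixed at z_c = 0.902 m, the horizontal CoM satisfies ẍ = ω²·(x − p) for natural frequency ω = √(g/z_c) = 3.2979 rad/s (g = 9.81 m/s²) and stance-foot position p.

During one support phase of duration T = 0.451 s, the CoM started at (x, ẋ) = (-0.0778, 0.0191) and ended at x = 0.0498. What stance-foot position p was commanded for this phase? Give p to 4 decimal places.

ωT = 3.2979·0.451 = 1.487353; cosh(ωT) = 2.325668, sinh(ωT) = 2.099698
x(T) = p + (x₀−p)·cosh(ωT) + (ẋ₀/ω)·sinh(ωT) ⇒ p·(1 − cosh) = x(T) − x₀·cosh − (ẋ₀/ω)·sinh
numerator   = 0.0498 − (-0.0778)·2.325668 − (0.0191/3.2979)·2.099698 = 0.218576
denominator = 1 − 2.325668 = -1.325668
p = 0.218576 / -1.325668 = -0.1649

p = -0.1649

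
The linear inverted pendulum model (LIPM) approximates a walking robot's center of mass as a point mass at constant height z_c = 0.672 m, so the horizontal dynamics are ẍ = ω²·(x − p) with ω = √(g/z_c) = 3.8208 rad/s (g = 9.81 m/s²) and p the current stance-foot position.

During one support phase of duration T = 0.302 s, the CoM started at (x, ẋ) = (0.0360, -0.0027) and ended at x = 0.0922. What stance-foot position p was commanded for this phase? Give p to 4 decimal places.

ωT = 3.8208·0.302 = 1.153882; cosh(ωT) = 1.742943, sinh(ωT) = 1.427533
x(T) = p + (x₀−p)·cosh(ωT) + (ẋ₀/ω)·sinh(ωT) ⇒ p·(1 − cosh) = x(T) − x₀·cosh − (ẋ₀/ω)·sinh
numerator   = 0.0922 − (0.0360)·1.742943 − (-0.0027/3.8208)·1.427533 = 0.030463
denominator = 1 − 1.742943 = -0.742943
p = 0.030463 / -0.742943 = -0.0410

p = -0.0410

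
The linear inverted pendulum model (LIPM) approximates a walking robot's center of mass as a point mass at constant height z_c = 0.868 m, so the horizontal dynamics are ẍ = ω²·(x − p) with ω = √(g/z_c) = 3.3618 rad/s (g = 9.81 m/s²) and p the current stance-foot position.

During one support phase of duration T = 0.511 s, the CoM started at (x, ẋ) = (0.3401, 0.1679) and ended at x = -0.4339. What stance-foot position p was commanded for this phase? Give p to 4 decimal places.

ωT = 3.3618·0.511 = 1.717880; cosh(ωT) = 2.876073, sinh(ωT) = 2.696627
x(T) = p + (x₀−p)·cosh(ωT) + (ẋ₀/ω)·sinh(ωT) ⇒ p·(1 − cosh) = x(T) − x₀·cosh − (ẋ₀/ω)·sinh
numerator   = -0.4339 − (0.3401)·2.876073 − (0.1679/3.3618)·2.696627 = -1.546732
denominator = 1 − 2.876073 = -1.876073
p = -1.546732 / -1.876073 = 0.8245

p = 0.8245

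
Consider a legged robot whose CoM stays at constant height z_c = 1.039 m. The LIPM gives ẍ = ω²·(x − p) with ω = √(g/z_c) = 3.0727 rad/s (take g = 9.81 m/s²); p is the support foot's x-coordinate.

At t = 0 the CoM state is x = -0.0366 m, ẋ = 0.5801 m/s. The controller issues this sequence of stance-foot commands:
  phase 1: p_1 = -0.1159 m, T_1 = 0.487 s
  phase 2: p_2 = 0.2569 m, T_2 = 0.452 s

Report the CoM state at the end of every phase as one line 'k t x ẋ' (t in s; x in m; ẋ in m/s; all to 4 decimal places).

phase 1: p=-0.1159, T=0.487, ωT=1.496405, cosh=2.344770, sinh=2.120836; start (x,ẋ)=(-0.036600, 0.580100) → end (x,ẋ)=(0.470436, 1.876975)
phase 2: p=0.2569, T=0.452, ωT=1.388860, cosh=2.129818, sinh=1.880459; start (x,ẋ)=(0.470436, 1.876975) → end (x,ẋ)=(1.860382, 5.231446)

1 0.4870 0.4704 1.8770
2 0.9390 1.8604 5.2314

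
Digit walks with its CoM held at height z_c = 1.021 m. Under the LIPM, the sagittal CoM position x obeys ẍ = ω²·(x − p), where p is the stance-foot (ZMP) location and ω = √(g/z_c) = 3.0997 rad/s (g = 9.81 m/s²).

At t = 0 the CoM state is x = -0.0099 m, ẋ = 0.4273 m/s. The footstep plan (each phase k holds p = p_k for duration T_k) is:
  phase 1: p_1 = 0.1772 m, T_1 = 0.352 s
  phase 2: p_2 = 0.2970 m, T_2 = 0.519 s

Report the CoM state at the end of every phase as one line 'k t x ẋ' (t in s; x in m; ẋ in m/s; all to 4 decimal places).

phase 1: p=0.1772, T=0.352, ωT=1.091094, cosh=1.656690, sinh=1.320841; start (x,ẋ)=(-0.009900, 0.427300) → end (x,ẋ)=(0.049314, -0.058123)
phase 2: p=0.2970, T=0.519, ωT=1.608744, cosh=2.598336, sinh=2.398197; start (x,ẋ)=(0.049314, -0.058123) → end (x,ẋ)=(-0.391541, -1.992245)

1 0.3520 0.0493 -0.0581
2 0.8710 -0.3915 -1.9922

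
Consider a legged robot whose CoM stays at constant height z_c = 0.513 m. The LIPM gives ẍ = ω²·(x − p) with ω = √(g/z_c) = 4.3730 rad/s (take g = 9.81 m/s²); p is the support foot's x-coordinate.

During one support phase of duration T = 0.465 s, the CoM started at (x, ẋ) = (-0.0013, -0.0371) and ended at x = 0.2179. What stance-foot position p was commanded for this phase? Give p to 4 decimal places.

ωT = 4.3730·0.465 = 2.033445; cosh(ωT) = 3.885623, sinh(ωT) = 3.754739
x(T) = p + (x₀−p)·cosh(ωT) + (ẋ₀/ω)·sinh(ωT) ⇒ p·(1 − cosh) = x(T) − x₀·cosh − (ẋ₀/ω)·sinh
numerator   = 0.2179 − (-0.0013)·3.885623 − (-0.0371/4.3730)·3.754739 = 0.254806
denominator = 1 − 3.885623 = -2.885623
p = 0.254806 / -2.885623 = -0.0883

p = -0.0883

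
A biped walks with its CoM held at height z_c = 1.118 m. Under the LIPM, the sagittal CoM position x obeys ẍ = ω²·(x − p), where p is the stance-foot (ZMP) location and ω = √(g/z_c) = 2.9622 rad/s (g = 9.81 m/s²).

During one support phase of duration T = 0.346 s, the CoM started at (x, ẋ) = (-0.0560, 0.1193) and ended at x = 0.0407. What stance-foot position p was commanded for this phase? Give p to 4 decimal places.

ωT = 2.9622·0.346 = 1.024921; cosh(ωT) = 1.572850, sinh(ωT) = 1.214026
x(T) = p + (x₀−p)·cosh(ωT) + (ẋ₀/ω)·sinh(ωT) ⇒ p·(1 − cosh) = x(T) − x₀·cosh − (ẋ₀/ω)·sinh
numerator   = 0.0407 − (-0.0560)·1.572850 − (0.1193/2.9622)·1.214026 = 0.079886
denominator = 1 − 1.572850 = -0.572850
p = 0.079886 / -0.572850 = -0.1395

p = -0.1395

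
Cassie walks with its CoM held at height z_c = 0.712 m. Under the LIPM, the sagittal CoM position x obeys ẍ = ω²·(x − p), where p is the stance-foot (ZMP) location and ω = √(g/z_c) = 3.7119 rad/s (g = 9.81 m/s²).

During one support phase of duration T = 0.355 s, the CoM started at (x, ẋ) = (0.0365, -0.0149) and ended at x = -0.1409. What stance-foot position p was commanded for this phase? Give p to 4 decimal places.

ωT = 3.7119·0.355 = 1.317724; cosh(ωT) = 2.001328, sinh(ωT) = 1.733585
x(T) = p + (x₀−p)·cosh(ωT) + (ẋ₀/ω)·sinh(ωT) ⇒ p·(1 − cosh) = x(T) − x₀·cosh − (ẋ₀/ω)·sinh
numerator   = -0.1409 − (0.0365)·2.001328 − (-0.0149/3.7119)·1.733585 = -0.206990
denominator = 1 − 2.001328 = -1.001328
p = -0.206990 / -1.001328 = 0.2067

p = 0.2067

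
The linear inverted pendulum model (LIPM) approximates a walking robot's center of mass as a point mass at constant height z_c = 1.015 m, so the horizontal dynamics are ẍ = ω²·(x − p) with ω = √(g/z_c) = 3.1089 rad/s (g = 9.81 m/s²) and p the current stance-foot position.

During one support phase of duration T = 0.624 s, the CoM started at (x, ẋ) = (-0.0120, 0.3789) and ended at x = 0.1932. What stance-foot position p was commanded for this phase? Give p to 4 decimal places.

p = 0.0703

ωT = 3.1089·0.624 = 1.939954; cosh(ωT) = 3.551069, sinh(ωT) = 3.407359
x(T) = p + (x₀−p)·cosh(ωT) + (ẋ₀/ω)·sinh(ωT) ⇒ p·(1 − cosh) = x(T) − x₀·cosh − (ẋ₀/ω)·sinh
numerator   = 0.1932 − (-0.0120)·3.551069 − (0.3789/3.1089)·3.407359 = -0.179462
denominator = 1 − 3.551069 = -2.551069
p = -0.179462 / -2.551069 = 0.0703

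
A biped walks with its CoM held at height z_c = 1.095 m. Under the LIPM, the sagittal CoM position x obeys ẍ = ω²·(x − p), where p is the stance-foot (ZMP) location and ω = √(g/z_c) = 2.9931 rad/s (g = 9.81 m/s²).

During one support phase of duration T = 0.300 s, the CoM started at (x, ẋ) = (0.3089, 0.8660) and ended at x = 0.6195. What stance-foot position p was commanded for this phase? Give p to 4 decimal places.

p = 0.2754

ωT = 2.9931·0.300 = 0.897930; cosh(ωT) = 1.430965, sinh(ωT) = 1.023552
x(T) = p + (x₀−p)·cosh(ωT) + (ẋ₀/ω)·sinh(ωT) ⇒ p·(1 − cosh) = x(T) − x₀·cosh − (ẋ₀/ω)·sinh
numerator   = 0.6195 − (0.3089)·1.430965 − (0.8660/2.9931)·1.023552 = -0.118672
denominator = 1 − 1.430965 = -0.430965
p = -0.118672 / -0.430965 = 0.2754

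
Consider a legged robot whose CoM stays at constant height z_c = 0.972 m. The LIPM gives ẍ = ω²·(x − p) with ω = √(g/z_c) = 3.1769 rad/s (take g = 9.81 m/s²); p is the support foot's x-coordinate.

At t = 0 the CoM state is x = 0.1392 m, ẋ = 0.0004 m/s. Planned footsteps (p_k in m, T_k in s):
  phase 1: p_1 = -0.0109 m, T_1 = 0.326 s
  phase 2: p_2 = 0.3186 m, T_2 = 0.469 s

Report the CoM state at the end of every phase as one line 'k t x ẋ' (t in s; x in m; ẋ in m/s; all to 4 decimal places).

phase 1: p=-0.0109, T=0.326, ωT=1.035669, cosh=1.585990, sinh=1.231001; start (x,ẋ)=(0.139200, 0.000400) → end (x,ẋ)=(0.227312, 0.587641)
phase 2: p=0.3186, T=0.469, ωT=1.489966, cosh=2.331163, sinh=2.105782; start (x,ẋ)=(0.227312, 0.587641) → end (x,ẋ)=(0.495306, 0.759183)

1 0.3260 0.2273 0.5876
2 0.7950 0.4953 0.7592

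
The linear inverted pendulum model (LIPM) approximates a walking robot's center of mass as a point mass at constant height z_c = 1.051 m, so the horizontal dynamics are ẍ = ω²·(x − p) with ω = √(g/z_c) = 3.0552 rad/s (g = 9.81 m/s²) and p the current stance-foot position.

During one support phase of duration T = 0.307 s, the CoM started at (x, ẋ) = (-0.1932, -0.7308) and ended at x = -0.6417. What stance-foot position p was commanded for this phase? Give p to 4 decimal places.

ωT = 3.0552·0.307 = 0.937946; cosh(ωT) = 1.473080, sinh(ωT) = 1.081649
x(T) = p + (x₀−p)·cosh(ωT) + (ẋ₀/ω)·sinh(ωT) ⇒ p·(1 − cosh) = x(T) − x₀·cosh − (ẋ₀/ω)·sinh
numerator   = -0.6417 − (-0.1932)·1.473080 − (-0.7308/3.0552)·1.081649 = -0.098372
denominator = 1 − 1.473080 = -0.473080
p = -0.098372 / -0.473080 = 0.2079

p = 0.2079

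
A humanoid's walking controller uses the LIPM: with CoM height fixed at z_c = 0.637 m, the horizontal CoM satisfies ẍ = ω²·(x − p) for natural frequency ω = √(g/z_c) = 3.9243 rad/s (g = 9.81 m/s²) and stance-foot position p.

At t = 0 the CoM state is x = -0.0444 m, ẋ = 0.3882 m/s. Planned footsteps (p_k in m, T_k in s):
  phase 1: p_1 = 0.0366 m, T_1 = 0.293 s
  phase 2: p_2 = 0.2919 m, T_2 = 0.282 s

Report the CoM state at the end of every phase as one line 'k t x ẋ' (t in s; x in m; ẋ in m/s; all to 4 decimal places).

1 0.2930 0.0364 0.2228
2 0.5750 -0.0602 -0.9765

phase 1: p=0.0366, T=0.293, ωT=1.149820, cosh=1.737159, sinh=1.420465; start (x,ẋ)=(-0.044400, 0.388200) → end (x,ẋ)=(0.036406, 0.222844)
phase 2: p=0.2919, T=0.282, ωT=1.106653, cosh=1.677441, sinh=1.346777; start (x,ẋ)=(0.036406, 0.222844) → end (x,ẋ)=(-0.060199, -0.976520)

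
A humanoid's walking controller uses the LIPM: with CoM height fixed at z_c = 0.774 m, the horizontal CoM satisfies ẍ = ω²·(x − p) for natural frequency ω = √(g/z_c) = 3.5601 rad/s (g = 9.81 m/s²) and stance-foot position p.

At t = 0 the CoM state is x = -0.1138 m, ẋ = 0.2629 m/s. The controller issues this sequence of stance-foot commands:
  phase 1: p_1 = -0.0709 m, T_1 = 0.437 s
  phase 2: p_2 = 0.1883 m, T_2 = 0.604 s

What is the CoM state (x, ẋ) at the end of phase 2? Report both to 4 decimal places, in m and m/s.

phase 1: p=-0.0709, T=0.437, ωT=1.555764, cosh=2.474866, sinh=2.263838; start (x,ẋ)=(-0.113800, 0.262900) → end (x,ẋ)=(-0.009896, 0.304890)
phase 2: p=0.1883, T=0.604, ωT=2.150300, cosh=4.351943, sinh=4.235494; start (x,ẋ)=(-0.009896, 0.304890) → end (x,ẋ)=(-0.311505, -1.661687)

x = -0.3115, ẋ = -1.6617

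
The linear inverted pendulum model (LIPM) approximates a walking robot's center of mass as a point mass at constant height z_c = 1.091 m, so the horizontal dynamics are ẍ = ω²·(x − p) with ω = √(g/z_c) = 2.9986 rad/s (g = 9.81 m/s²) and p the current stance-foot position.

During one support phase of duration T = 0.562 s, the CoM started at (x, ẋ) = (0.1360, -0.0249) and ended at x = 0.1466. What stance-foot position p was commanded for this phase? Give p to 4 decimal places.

ωT = 2.9986·0.562 = 1.685213; cosh(ωT) = 2.789503, sinh(ωT) = 2.604098
x(T) = p + (x₀−p)·cosh(ωT) + (ẋ₀/ω)·sinh(ωT) ⇒ p·(1 − cosh) = x(T) − x₀·cosh − (ẋ₀/ω)·sinh
numerator   = 0.1466 − (0.1360)·2.789503 − (-0.0249/2.9986)·2.604098 = -0.211148
denominator = 1 − 2.789503 = -1.789503
p = -0.211148 / -1.789503 = 0.1180

p = 0.1180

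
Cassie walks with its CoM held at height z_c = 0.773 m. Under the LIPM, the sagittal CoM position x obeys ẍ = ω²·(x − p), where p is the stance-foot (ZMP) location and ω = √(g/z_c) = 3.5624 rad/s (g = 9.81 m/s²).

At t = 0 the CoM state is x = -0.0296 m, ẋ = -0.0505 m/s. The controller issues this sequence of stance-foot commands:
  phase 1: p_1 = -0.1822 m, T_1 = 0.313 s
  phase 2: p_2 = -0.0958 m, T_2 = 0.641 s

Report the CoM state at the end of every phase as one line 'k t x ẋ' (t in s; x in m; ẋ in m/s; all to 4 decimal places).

1 0.3130 0.0562 0.6545
2 0.9540 1.5496 5.8730

phase 1: p=-0.1822, T=0.313, ωT=1.115031, cosh=1.688784, sinh=1.360879; start (x,ẋ)=(-0.029600, -0.050500) → end (x,ẋ)=(0.056217, 0.654521)
phase 2: p=-0.0958, T=0.641, ωT=2.283498, cosh=4.956435, sinh=4.854508; start (x,ẋ)=(0.056217, 0.654521) → end (x,ẋ)=(1.549582, 5.873023)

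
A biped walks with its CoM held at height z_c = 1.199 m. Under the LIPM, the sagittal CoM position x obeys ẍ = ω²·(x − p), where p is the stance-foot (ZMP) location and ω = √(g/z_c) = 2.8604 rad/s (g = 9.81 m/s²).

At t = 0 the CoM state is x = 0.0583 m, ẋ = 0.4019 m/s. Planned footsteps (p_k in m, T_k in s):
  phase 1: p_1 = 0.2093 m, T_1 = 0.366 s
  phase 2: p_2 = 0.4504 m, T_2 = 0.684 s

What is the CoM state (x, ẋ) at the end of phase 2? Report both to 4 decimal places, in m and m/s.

x = -0.5325, ẋ = -2.6726

phase 1: p=0.2093, T=0.366, ωT=1.046906, cosh=1.599923, sinh=1.248901; start (x,ẋ)=(0.058300, 0.401900) → end (x,ẋ)=(0.143188, 0.103583)
phase 2: p=0.4504, T=0.684, ωT=1.956514, cosh=3.607985, sinh=3.466634; start (x,ẋ)=(0.143188, 0.103583) → end (x,ẋ)=(-0.532479, -2.672573)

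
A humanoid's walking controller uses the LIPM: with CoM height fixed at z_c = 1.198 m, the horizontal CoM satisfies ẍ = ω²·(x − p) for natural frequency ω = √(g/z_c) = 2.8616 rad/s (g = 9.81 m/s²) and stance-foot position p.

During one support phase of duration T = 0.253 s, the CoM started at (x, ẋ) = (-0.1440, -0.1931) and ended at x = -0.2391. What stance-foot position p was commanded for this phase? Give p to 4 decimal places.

p = 0.0089

ωT = 2.8616·0.253 = 0.723985; cosh(ωT) = 1.273726, sinh(ωT) = 0.788910
x(T) = p + (x₀−p)·cosh(ωT) + (ẋ₀/ω)·sinh(ωT) ⇒ p·(1 − cosh) = x(T) − x₀·cosh − (ẋ₀/ω)·sinh
numerator   = -0.2391 − (-0.1440)·1.273726 − (-0.1931/2.8616)·0.788910 = -0.002448
denominator = 1 − 1.273726 = -0.273726
p = -0.002448 / -0.273726 = 0.0089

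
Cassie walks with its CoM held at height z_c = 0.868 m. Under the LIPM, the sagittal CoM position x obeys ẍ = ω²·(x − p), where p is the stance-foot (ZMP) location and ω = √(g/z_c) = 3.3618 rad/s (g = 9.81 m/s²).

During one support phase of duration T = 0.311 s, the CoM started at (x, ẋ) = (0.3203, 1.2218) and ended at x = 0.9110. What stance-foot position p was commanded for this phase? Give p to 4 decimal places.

p = 0.0903

ωT = 3.3618·0.311 = 1.045520; cosh(ωT) = 1.598193, sinh(ωT) = 1.246684
x(T) = p + (x₀−p)·cosh(ωT) + (ẋ₀/ω)·sinh(ωT) ⇒ p·(1 − cosh) = x(T) − x₀·cosh − (ẋ₀/ω)·sinh
numerator   = 0.9110 − (0.3203)·1.598193 − (1.2218/3.3618)·1.246684 = -0.053991
denominator = 1 − 1.598193 = -0.598193
p = -0.053991 / -0.598193 = 0.0903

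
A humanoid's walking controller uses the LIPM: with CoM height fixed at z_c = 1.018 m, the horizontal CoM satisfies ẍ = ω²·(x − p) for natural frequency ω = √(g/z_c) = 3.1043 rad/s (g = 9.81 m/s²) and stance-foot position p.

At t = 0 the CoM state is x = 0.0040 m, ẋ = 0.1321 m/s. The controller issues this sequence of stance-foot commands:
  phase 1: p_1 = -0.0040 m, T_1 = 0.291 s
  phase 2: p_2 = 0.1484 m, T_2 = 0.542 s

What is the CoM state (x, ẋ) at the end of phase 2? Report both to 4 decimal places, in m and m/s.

x = 0.0586, ẋ = -0.1828

phase 1: p=-0.0040, T=0.291, ωT=0.903351, cosh=1.436535, sinh=1.031325; start (x,ẋ)=(0.004000, 0.132100) → end (x,ẋ)=(0.051379, 0.215379)
phase 2: p=0.1484, T=0.542, ωT=1.682531, cosh=2.782527, sinh=2.596624; start (x,ẋ)=(0.051379, 0.215379) → end (x,ẋ)=(0.058593, -0.182759)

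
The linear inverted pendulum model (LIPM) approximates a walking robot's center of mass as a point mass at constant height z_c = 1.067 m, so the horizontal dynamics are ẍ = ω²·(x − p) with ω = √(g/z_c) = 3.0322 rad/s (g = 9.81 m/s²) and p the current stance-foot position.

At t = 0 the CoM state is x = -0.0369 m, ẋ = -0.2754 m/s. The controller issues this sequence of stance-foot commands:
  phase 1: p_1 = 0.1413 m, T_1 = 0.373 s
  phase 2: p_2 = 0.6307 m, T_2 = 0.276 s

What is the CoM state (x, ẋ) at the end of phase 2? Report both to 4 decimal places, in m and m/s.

x = -1.0089, ẋ = -4.2921

phase 1: p=0.1413, T=0.373, ωT=1.131011, cosh=1.710747, sinh=1.388040; start (x,ẋ)=(-0.036900, -0.275400) → end (x,ẋ)=(-0.289624, -1.221150)
phase 2: p=0.6307, T=0.276, ωT=0.836887, cosh=1.371112, sinh=0.938056; start (x,ẋ)=(-0.289624, -1.221150) → end (x,ẋ)=(-1.008948, -4.292078)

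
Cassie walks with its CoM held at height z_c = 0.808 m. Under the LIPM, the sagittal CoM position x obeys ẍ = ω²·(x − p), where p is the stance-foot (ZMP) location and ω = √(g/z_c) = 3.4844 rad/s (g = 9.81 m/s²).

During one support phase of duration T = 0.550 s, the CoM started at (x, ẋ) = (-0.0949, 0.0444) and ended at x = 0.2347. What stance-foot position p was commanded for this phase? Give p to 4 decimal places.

p = -0.2111

ωT = 3.4844·0.550 = 1.916420; cosh(ωT) = 3.471858, sinh(ωT) = 3.324725
x(T) = p + (x₀−p)·cosh(ωT) + (ẋ₀/ω)·sinh(ωT) ⇒ p·(1 − cosh) = x(T) − x₀·cosh − (ẋ₀/ω)·sinh
numerator   = 0.2347 − (-0.0949)·3.471858 − (0.0444/3.4844)·3.324725 = 0.521814
denominator = 1 − 3.471858 = -2.471858
p = 0.521814 / -2.471858 = -0.2111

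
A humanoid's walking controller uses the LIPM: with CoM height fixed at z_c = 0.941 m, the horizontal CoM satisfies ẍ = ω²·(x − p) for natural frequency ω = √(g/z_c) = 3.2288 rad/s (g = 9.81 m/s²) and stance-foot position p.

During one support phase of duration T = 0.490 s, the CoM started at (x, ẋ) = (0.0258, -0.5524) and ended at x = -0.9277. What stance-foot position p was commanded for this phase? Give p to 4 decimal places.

ωT = 3.2288·0.490 = 1.582112; cosh(ωT) = 2.535380, sinh(ωT) = 2.329840
x(T) = p + (x₀−p)·cosh(ωT) + (ẋ₀/ω)·sinh(ωT) ⇒ p·(1 − cosh) = x(T) − x₀·cosh − (ẋ₀/ω)·sinh
numerator   = -0.9277 − (0.0258)·2.535380 − (-0.5524/3.2288)·2.329840 = -0.594512
denominator = 1 − 2.535380 = -1.535380
p = -0.594512 / -1.535380 = 0.3872

p = 0.3872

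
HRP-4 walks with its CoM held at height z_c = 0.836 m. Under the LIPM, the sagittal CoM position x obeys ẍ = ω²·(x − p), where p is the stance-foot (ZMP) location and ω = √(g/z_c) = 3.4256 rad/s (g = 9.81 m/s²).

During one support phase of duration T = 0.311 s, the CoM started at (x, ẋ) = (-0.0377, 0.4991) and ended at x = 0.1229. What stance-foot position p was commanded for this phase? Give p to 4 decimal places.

p = 0.0035

ωT = 3.4256·0.311 = 1.065362; cosh(ωT) = 1.623246, sinh(ωT) = 1.278642
x(T) = p + (x₀−p)·cosh(ωT) + (ẋ₀/ω)·sinh(ωT) ⇒ p·(1 − cosh) = x(T) − x₀·cosh − (ẋ₀/ω)·sinh
numerator   = 0.1229 − (-0.0377)·1.623246 − (0.4991/3.4256)·1.278642 = -0.002198
denominator = 1 − 1.623246 = -0.623246
p = -0.002198 / -0.623246 = 0.0035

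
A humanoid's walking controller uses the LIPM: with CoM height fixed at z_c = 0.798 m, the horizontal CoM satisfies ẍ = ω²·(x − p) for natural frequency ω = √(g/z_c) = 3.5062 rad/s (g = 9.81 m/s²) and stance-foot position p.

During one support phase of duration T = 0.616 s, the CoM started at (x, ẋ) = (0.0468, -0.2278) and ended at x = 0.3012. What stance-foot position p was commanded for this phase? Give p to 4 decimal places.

p = -0.1101

ωT = 3.5062·0.616 = 2.159819; cosh(ωT) = 4.392458, sinh(ωT) = 4.277112
x(T) = p + (x₀−p)·cosh(ωT) + (ẋ₀/ω)·sinh(ωT) ⇒ p·(1 − cosh) = x(T) − x₀·cosh − (ẋ₀/ω)·sinh
numerator   = 0.3012 − (0.0468)·4.392458 − (-0.2278/3.5062)·4.277112 = 0.373520
denominator = 1 − 4.392458 = -3.392458
p = 0.373520 / -3.392458 = -0.1101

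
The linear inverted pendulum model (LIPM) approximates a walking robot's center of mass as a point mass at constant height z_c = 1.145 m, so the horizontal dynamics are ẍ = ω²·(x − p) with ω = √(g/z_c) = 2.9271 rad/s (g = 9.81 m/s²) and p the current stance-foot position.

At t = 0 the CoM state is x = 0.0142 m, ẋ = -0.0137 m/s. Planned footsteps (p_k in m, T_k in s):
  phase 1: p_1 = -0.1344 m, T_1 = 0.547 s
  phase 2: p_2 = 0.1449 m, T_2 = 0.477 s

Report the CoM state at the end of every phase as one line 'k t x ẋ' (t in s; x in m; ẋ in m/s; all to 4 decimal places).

1 0.5470 0.2379 0.9992
2 1.0240 0.9915 2.6581

phase 1: p=-0.1344, T=0.547, ωT=1.601124, cosh=2.580136, sinh=2.378466; start (x,ẋ)=(0.014200, -0.013700) → end (x,ẋ)=(0.237876, 0.999206)
phase 2: p=0.1449, T=0.477, ωT=1.396227, cosh=2.143728, sinh=1.896199; start (x,ẋ)=(0.237876, 0.999206) → end (x,ẋ)=(0.991509, 2.658077)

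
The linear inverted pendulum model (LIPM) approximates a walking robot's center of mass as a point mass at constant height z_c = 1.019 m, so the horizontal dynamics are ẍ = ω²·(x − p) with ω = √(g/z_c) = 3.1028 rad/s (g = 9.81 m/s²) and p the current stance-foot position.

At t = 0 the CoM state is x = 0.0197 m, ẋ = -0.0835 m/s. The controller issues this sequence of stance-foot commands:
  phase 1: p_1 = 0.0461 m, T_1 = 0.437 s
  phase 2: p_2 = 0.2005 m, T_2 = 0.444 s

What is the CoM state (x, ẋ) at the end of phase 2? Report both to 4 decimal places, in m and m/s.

x = -0.5353, ẋ = -2.1622

phase 1: p=0.0461, T=0.437, ωT=1.355924, cosh=2.069026, sinh=1.811317; start (x,ẋ)=(0.019700, -0.083500) → end (x,ẋ)=(-0.057267, -0.321136)
phase 2: p=0.2005, T=0.444, ωT=1.377643, cosh=2.108858, sinh=1.856686; start (x,ẋ)=(-0.057267, -0.321136) → end (x,ẋ)=(-0.535259, -2.162206)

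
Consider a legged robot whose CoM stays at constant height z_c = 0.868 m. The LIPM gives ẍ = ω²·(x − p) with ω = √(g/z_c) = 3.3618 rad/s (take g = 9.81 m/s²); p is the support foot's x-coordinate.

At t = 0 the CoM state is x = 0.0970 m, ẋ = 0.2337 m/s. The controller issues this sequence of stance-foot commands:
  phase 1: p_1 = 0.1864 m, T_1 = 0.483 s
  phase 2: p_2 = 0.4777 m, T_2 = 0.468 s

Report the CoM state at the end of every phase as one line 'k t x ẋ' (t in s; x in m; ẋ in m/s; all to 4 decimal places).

1 0.4830 0.1203 -0.1169
2 0.9510 -0.5014 -3.0665

phase 1: p=0.1864, T=0.483, ωT=1.623749, cosh=2.634615, sinh=2.437457; start (x,ẋ)=(0.097000, 0.233700) → end (x,ẋ)=(0.120308, -0.116856)
phase 2: p=0.4777, T=0.468, ωT=1.573322, cosh=2.515000, sinh=2.307645; start (x,ẋ)=(0.120308, -0.116856) → end (x,ẋ)=(-0.501353, -3.066478)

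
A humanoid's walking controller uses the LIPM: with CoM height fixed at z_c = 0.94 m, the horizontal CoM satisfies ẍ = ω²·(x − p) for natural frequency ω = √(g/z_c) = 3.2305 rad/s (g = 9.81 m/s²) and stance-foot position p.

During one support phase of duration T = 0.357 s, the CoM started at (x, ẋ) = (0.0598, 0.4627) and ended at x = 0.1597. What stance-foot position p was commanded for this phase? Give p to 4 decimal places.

ωT = 3.2305·0.357 = 1.153288; cosh(ωT) = 1.742096, sinh(ωT) = 1.426499
x(T) = p + (x₀−p)·cosh(ωT) + (ẋ₀/ω)·sinh(ωT) ⇒ p·(1 − cosh) = x(T) − x₀·cosh − (ẋ₀/ω)·sinh
numerator   = 0.1597 − (0.0598)·1.742096 − (0.4627/3.2305)·1.426499 = -0.148793
denominator = 1 − 1.742096 = -0.742096
p = -0.148793 / -0.742096 = 0.2005

p = 0.2005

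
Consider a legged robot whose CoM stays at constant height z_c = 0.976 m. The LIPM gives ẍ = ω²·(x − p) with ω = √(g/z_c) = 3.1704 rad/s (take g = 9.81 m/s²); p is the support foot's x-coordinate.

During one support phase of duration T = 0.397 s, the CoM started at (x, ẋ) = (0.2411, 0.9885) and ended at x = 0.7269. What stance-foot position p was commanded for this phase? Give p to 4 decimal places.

ωT = 3.1704·0.397 = 1.258649; cosh(ωT) = 1.902349, sinh(ωT) = 1.618312
x(T) = p + (x₀−p)·cosh(ωT) + (ẋ₀/ω)·sinh(ωT) ⇒ p·(1 − cosh) = x(T) − x₀·cosh − (ẋ₀/ω)·sinh
numerator   = 0.7269 − (0.2411)·1.902349 − (0.9885/3.1704)·1.618312 = -0.236330
denominator = 1 − 1.902349 = -0.902349
p = -0.236330 / -0.902349 = 0.2619

p = 0.2619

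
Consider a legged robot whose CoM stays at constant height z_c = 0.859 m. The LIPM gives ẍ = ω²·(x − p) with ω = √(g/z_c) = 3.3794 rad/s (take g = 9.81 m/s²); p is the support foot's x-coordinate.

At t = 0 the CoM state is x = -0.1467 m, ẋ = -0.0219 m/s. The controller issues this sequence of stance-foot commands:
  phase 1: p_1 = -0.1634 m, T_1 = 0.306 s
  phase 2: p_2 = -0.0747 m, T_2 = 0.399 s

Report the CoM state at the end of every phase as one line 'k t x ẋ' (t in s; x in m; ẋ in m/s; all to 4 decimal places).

1 0.3060 -0.1449 0.0346
2 0.7050 -0.2006 -0.3549

phase 1: p=-0.1634, T=0.306, ωT=1.034096, cosh=1.584056, sinh=1.228508; start (x,ẋ)=(-0.146700, -0.021900) → end (x,ẋ)=(-0.144908, 0.034641)
phase 2: p=-0.0747, T=0.399, ωT=1.348381, cosh=2.055422, sinh=1.795762; start (x,ẋ)=(-0.144908, 0.034641) → end (x,ẋ)=(-0.200598, -0.354859)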